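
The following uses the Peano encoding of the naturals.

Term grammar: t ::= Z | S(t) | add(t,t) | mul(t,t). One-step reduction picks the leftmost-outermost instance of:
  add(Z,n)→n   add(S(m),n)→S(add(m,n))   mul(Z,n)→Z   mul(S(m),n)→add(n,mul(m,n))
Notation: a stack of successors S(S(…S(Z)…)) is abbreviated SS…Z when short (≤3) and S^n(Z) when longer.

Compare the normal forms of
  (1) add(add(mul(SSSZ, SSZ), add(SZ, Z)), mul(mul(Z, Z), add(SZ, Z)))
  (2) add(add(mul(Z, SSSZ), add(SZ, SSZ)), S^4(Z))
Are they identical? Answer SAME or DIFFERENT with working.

Answer: SAME — A ⇓ S^7(Z), B ⇓ S^7(Z)

Reduction:
Term A:
  start: add(add(mul(SSSZ, SSZ), add(SZ, Z)), mul(mul(Z, Z), add(SZ, Z)))
  step 1: add(add(add(SSZ, mul(SSZ, SSZ)), add(SZ, Z)), mul(mul(Z, Z), add(SZ, Z)))
  step 2: add(add(S(add(SZ, mul(SSZ, SSZ))), add(SZ, Z)), mul(mul(Z, Z), add(SZ, Z)))
  step 3: add(S(add(add(SZ, mul(SSZ, SSZ)), add(SZ, Z))), mul(mul(Z, Z), add(SZ, Z)))
  step 4: S(add(add(add(SZ, mul(SSZ, SSZ)), add(SZ, Z)), mul(mul(Z, Z), add(SZ, Z))))
  step 5: S(add(add(S(add(Z, mul(SSZ, SSZ))), add(SZ, Z)), mul(mul(Z, Z), add(SZ, Z))))
  step 6: S(add(S(add(add(Z, mul(SSZ, SSZ)), add(SZ, Z))), mul(mul(Z, Z), add(SZ, Z))))
  step 7: S(S(add(add(add(Z, mul(SSZ, SSZ)), add(SZ, Z)), mul(mul(Z, Z), add(SZ, Z)))))
  step 8: S(S(add(add(mul(SSZ, SSZ), add(SZ, Z)), mul(mul(Z, Z), add(SZ, Z)))))
  step 9: S(S(add(add(add(SSZ, mul(SZ, SSZ)), add(SZ, Z)), mul(mul(Z, Z), add(SZ, Z)))))
  step 10: S(S(add(add(S(add(SZ, mul(SZ, SSZ))), add(SZ, Z)), mul(mul(Z, Z), add(SZ, Z)))))
  step 11: S(S(add(S(add(add(SZ, mul(SZ, SSZ)), add(SZ, Z))), mul(mul(Z, Z), add(SZ, Z)))))
  step 12: S(S(S(add(add(add(SZ, mul(SZ, SSZ)), add(SZ, Z)), mul(mul(Z, Z), add(SZ, Z))))))
  step 13: S(S(S(add(add(S(add(Z, mul(SZ, SSZ))), add(SZ, Z)), mul(mul(Z, Z), add(SZ, Z))))))
  step 14: S(S(S(add(S(add(add(Z, mul(SZ, SSZ)), add(SZ, Z))), mul(mul(Z, Z), add(SZ, Z))))))
  step 15: S(S(S(S(add(add(add(Z, mul(SZ, SSZ)), add(SZ, Z)), mul(mul(Z, Z), add(SZ, Z)))))))
  step 16: S(S(S(S(add(add(mul(SZ, SSZ), add(SZ, Z)), mul(mul(Z, Z), add(SZ, Z)))))))
  step 17: S(S(S(S(add(add(add(SSZ, mul(Z, SSZ)), add(SZ, Z)), mul(mul(Z, Z), add(SZ, Z)))))))
  step 18: S(S(S(S(add(add(S(add(SZ, mul(Z, SSZ))), add(SZ, Z)), mul(mul(Z, Z), add(SZ, Z)))))))
  step 19: S(S(S(S(add(S(add(add(SZ, mul(Z, SSZ)), add(SZ, Z))), mul(mul(Z, Z), add(SZ, Z)))))))
  step 20: S(S(S(S(S(add(add(add(SZ, mul(Z, SSZ)), add(SZ, Z)), mul(mul(Z, Z), add(SZ, Z))))))))
  step 21: S(S(S(S(S(add(add(S(add(Z, mul(Z, SSZ))), add(SZ, Z)), mul(mul(Z, Z), add(SZ, Z))))))))
  step 22: S(S(S(S(S(add(S(add(add(Z, mul(Z, SSZ)), add(SZ, Z))), mul(mul(Z, Z), add(SZ, Z))))))))
  step 23: S(S(S(S(S(S(add(add(add(Z, mul(Z, SSZ)), add(SZ, Z)), mul(mul(Z, Z), add(SZ, Z)))))))))
  step 24: S(S(S(S(S(S(add(add(mul(Z, SSZ), add(SZ, Z)), mul(mul(Z, Z), add(SZ, Z)))))))))
  step 25: S(S(S(S(S(S(add(add(Z, add(SZ, Z)), mul(mul(Z, Z), add(SZ, Z)))))))))
  step 26: S(S(S(S(S(S(add(add(SZ, Z), mul(mul(Z, Z), add(SZ, Z)))))))))
  step 27: S(S(S(S(S(S(add(S(add(Z, Z)), mul(mul(Z, Z), add(SZ, Z)))))))))
  step 28: S(S(S(S(S(S(S(add(add(Z, Z), mul(mul(Z, Z), add(SZ, Z))))))))))
  step 29: S(S(S(S(S(S(S(add(Z, mul(mul(Z, Z), add(SZ, Z))))))))))
  step 30: S(S(S(S(S(S(S(mul(mul(Z, Z), add(SZ, Z)))))))))
  step 31: S(S(S(S(S(S(S(mul(Z, add(SZ, Z)))))))))
  step 32: S^7(Z)

Term B:
  start: add(add(mul(Z, SSSZ), add(SZ, SSZ)), S^4(Z))
  step 1: add(add(Z, add(SZ, SSZ)), S^4(Z))
  step 2: add(add(SZ, SSZ), S^4(Z))
  step 3: add(S(add(Z, SSZ)), S^4(Z))
  step 4: S(add(add(Z, SSZ), S^4(Z)))
  step 5: S(add(SSZ, S^4(Z)))
  step 6: S(S(add(SZ, S^4(Z))))
  step 7: S(S(S(add(Z, S^4(Z)))))
  step 8: S^7(Z)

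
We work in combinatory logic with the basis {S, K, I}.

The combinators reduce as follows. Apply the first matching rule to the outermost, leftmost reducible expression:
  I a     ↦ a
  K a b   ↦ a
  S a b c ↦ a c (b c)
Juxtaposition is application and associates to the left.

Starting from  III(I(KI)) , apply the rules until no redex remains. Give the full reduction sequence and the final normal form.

Answer: normal form = KI  (in 4 steps)

Working:
  start: III(I(KI))
  [1] II(I(KI))
  [2] I(I(KI))
  [3] I(KI)
  [4] KI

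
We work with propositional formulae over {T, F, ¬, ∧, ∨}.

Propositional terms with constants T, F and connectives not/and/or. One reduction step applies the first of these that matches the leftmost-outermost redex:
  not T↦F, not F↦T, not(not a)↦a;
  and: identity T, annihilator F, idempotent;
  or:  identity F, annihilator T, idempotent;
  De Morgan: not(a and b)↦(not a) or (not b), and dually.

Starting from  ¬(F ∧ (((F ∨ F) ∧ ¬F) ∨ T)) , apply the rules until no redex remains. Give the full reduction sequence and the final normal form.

Answer: normal form = T  (in 3 steps)

Reduction:
  start: ¬(F ∧ (((F ∨ F) ∧ ¬F) ∨ T))
  →1  ¬F ∨ ¬(((F ∨ F) ∧ ¬F) ∨ T)
  →2  T ∨ ¬(((F ∨ F) ∧ ¬F) ∨ T)
  →3  T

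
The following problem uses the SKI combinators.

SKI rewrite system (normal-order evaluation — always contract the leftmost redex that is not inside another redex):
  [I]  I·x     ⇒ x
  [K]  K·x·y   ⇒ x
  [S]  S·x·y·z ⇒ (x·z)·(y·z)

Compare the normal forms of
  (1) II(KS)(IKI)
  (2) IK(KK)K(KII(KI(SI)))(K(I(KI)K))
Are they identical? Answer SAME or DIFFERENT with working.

Answer: DIFFERENT — A ⇓ S, B ⇓ K(KI)

Working:
Term A:
  start: II(KS)(IKI)
  →1  I(KS)(IKI)
  →2  KS(IKI)
  →3  S

Term B:
  start: IK(KK)K(KII(KI(SI)))(K(I(KI)K))
  →1  K(KK)K(KII(KI(SI)))(K(I(KI)K))
  →2  KK(KII(KI(SI)))(K(I(KI)K))
  →3  K(K(I(KI)K))
  →4  K(K(KIK))
  →5  K(KI)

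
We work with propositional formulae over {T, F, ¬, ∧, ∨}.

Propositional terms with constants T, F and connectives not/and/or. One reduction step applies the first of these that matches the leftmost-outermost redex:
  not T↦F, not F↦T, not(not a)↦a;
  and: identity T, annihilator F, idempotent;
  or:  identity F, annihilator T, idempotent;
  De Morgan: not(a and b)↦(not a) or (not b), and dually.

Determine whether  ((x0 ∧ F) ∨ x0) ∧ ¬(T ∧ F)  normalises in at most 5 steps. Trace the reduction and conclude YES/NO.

Answer: NO — after 5 steps the term is x0 ∧ ¬F, not yet normal

Derivation:
  start: ((x0 ∧ F) ∨ x0) ∧ ¬(T ∧ F)
  →1  (F ∨ x0) ∧ ¬(T ∧ F)
  →2  x0 ∧ ¬(T ∧ F)
  →3  x0 ∧ (¬T ∨ ¬F)
  →4  x0 ∧ (F ∨ ¬F)
  →5  x0 ∧ ¬F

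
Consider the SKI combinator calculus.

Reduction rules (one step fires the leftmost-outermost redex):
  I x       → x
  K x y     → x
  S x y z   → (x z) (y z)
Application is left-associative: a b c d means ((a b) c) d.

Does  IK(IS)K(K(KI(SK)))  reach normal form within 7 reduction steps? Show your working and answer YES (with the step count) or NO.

Answer: YES — reaches normal form S(KI) in 4 ≤ 7 steps

Working:
  start: IK(IS)K(K(KI(SK)))
  →1  K(IS)K(K(KI(SK)))
  →2  IS(K(KI(SK)))
  →3  S(K(KI(SK)))
  →4  S(KI)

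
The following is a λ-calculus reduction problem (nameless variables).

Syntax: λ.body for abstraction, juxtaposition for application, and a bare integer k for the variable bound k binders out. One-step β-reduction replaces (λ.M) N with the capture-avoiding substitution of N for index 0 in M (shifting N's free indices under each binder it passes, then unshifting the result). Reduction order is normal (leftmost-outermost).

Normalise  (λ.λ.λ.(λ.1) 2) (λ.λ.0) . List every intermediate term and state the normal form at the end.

Answer: normal form = λ.λ.0  (in 2 steps)

Derivation:
  start: (λ.λ.λ.(λ.1) 2) (λ.λ.0)
  [1] λ.λ.(λ.1) (λ.λ.0)
  [2] λ.λ.0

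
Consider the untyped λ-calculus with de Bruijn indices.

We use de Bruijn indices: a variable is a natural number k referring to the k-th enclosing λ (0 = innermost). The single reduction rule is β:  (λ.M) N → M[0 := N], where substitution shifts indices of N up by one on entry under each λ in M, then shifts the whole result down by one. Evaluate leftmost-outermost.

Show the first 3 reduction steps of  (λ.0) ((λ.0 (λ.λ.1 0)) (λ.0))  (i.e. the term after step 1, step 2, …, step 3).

  start: (λ.0) ((λ.0 (λ.λ.1 0)) (λ.0))
  step 1: (λ.0 (λ.λ.1 0)) (λ.0)
  step 2: (λ.0) (λ.λ.1 0)
  step 3: λ.λ.1 0

Answer: after 3 steps: λ.λ.1 0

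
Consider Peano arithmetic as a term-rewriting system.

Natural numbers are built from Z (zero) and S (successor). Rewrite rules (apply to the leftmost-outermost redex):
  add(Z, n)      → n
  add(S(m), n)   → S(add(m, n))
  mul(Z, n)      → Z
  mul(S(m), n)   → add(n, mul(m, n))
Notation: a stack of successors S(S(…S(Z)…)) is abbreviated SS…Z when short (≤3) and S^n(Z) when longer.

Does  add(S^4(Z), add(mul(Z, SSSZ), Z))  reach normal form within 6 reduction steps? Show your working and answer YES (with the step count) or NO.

Answer: NO — after 6 steps the term is S(S(S(S(add(Z, Z))))), not yet normal

Derivation:
  start: add(S^4(Z), add(mul(Z, SSSZ), Z))
  [1] S(add(SSSZ, add(mul(Z, SSSZ), Z)))
  [2] S(S(add(SSZ, add(mul(Z, SSSZ), Z))))
  [3] S(S(S(add(SZ, add(mul(Z, SSSZ), Z)))))
  [4] S(S(S(S(add(Z, add(mul(Z, SSSZ), Z))))))
  [5] S(S(S(S(add(mul(Z, SSSZ), Z)))))
  [6] S(S(S(S(add(Z, Z)))))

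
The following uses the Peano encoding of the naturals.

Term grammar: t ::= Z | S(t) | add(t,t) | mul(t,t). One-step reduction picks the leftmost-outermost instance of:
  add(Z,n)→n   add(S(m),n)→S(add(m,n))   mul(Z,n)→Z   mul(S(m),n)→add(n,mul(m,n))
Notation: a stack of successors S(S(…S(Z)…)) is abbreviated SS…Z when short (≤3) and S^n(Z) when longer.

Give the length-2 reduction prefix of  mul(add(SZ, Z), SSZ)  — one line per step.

  start: mul(add(SZ, Z), SSZ)
  →1  mul(S(add(Z, Z)), SSZ)
  →2  add(SSZ, mul(add(Z, Z), SSZ))

Answer: after 2 steps: add(SSZ, mul(add(Z, Z), SSZ))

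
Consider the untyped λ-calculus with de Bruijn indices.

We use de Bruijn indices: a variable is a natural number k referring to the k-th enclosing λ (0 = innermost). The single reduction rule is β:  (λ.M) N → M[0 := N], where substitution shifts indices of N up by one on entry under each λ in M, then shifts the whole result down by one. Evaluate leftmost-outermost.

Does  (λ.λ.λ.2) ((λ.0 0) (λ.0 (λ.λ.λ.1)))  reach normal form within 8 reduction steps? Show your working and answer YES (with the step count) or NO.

  start: (λ.λ.λ.2) ((λ.0 0) (λ.0 (λ.λ.λ.1)))
  [1] λ.λ.(λ.0 0) (λ.0 (λ.λ.λ.1))
  [2] λ.λ.(λ.0 (λ.λ.λ.1)) (λ.0 (λ.λ.λ.1))
  [3] λ.λ.(λ.0 (λ.λ.λ.1)) (λ.λ.λ.1)
  [4] λ.λ.(λ.λ.λ.1) (λ.λ.λ.1)
  [5] λ.λ.λ.λ.1

Answer: YES — reaches normal form λ.λ.λ.λ.1 in 5 ≤ 8 steps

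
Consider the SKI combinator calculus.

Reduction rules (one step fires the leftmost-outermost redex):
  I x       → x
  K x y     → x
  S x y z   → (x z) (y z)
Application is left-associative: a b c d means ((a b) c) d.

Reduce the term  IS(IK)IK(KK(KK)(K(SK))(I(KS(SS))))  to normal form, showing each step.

  start: IS(IK)IK(KK(KK)(K(SK))(I(KS(SS))))
  [1] S(IK)IK(KK(KK)(K(SK))(I(KS(SS))))
  [2] IKK(IK)(KK(KK)(K(SK))(I(KS(SS))))
  [3] KK(IK)(KK(KK)(K(SK))(I(KS(SS))))
  [4] K(KK(KK)(K(SK))(I(KS(SS))))
  [5] K(K(K(SK))(I(KS(SS))))
  [6] K(K(SK))

Answer: normal form = K(K(SK))  (in 6 steps)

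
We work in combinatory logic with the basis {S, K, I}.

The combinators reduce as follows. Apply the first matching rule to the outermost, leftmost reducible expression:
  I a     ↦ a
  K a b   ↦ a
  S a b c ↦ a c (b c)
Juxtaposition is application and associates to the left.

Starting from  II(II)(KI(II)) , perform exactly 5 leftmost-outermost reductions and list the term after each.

Answer: after 5 steps: I

Reduction:
  start: II(II)(KI(II))
  →1  I(II)(KI(II))
  →2  II(KI(II))
  →3  I(KI(II))
  →4  KI(II)
  →5  I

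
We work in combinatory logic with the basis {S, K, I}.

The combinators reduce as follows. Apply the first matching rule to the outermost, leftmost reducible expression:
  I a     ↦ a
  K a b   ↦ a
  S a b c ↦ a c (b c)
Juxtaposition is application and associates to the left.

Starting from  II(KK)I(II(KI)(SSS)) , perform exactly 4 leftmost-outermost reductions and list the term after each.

  start: II(KK)I(II(KI)(SSS))
  →1  I(KK)I(II(KI)(SSS))
  →2  KKI(II(KI)(SSS))
  →3  K(II(KI)(SSS))
  →4  K(I(KI)(SSS))

Answer: after 4 steps: K(I(KI)(SSS))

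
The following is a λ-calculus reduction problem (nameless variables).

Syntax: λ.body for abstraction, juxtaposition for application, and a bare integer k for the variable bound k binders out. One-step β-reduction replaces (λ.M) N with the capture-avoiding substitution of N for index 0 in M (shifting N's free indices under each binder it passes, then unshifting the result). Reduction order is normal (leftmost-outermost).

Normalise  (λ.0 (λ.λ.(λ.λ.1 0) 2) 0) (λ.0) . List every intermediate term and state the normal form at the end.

Answer: normal form = λ.λ.0  (in 5 steps)

Reduction:
  start: (λ.0 (λ.λ.(λ.λ.1 0) 2) 0) (λ.0)
  step 1: (λ.0) (λ.λ.(λ.λ.1 0) (λ.0)) (λ.0)
  step 2: (λ.λ.(λ.λ.1 0) (λ.0)) (λ.0)
  step 3: λ.(λ.λ.1 0) (λ.0)
  step 4: λ.λ.(λ.0) 0
  step 5: λ.λ.0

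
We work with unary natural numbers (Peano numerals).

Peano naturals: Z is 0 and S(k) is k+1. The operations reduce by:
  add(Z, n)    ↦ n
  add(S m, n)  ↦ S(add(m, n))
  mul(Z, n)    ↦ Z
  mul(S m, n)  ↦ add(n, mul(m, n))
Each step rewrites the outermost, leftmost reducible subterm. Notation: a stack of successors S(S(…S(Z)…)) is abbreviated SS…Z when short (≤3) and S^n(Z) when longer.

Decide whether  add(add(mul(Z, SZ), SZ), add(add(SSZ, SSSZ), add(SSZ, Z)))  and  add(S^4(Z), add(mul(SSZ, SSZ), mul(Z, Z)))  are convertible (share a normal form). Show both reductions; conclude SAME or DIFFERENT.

Answer: SAME — A ⇓ S^8(Z), B ⇓ S^8(Z)

Reduction:
Term A:
  start: add(add(mul(Z, SZ), SZ), add(add(SSZ, SSSZ), add(SSZ, Z)))
  [1] add(add(Z, SZ), add(add(SSZ, SSSZ), add(SSZ, Z)))
  [2] add(SZ, add(add(SSZ, SSSZ), add(SSZ, Z)))
  [3] S(add(Z, add(add(SSZ, SSSZ), add(SSZ, Z))))
  [4] S(add(add(SSZ, SSSZ), add(SSZ, Z)))
  [5] S(add(S(add(SZ, SSSZ)), add(SSZ, Z)))
  [6] S(S(add(add(SZ, SSSZ), add(SSZ, Z))))
  [7] S(S(add(S(add(Z, SSSZ)), add(SSZ, Z))))
  [8] S(S(S(add(add(Z, SSSZ), add(SSZ, Z)))))
  [9] S(S(S(add(SSSZ, add(SSZ, Z)))))
  [10] S(S(S(S(add(SSZ, add(SSZ, Z))))))
  [11] S(S(S(S(S(add(SZ, add(SSZ, Z)))))))
  [12] S(S(S(S(S(S(add(Z, add(SSZ, Z))))))))
  [13] S(S(S(S(S(S(add(SSZ, Z)))))))
  [14] S(S(S(S(S(S(S(add(SZ, Z))))))))
  [15] S(S(S(S(S(S(S(S(add(Z, Z)))))))))
  [16] S^8(Z)

Term B:
  start: add(S^4(Z), add(mul(SSZ, SSZ), mul(Z, Z)))
  [1] S(add(SSSZ, add(mul(SSZ, SSZ), mul(Z, Z))))
  [2] S(S(add(SSZ, add(mul(SSZ, SSZ), mul(Z, Z)))))
  [3] S(S(S(add(SZ, add(mul(SSZ, SSZ), mul(Z, Z))))))
  [4] S(S(S(S(add(Z, add(mul(SSZ, SSZ), mul(Z, Z)))))))
  [5] S(S(S(S(add(mul(SSZ, SSZ), mul(Z, Z))))))
  [6] S(S(S(S(add(add(SSZ, mul(SZ, SSZ)), mul(Z, Z))))))
  [7] S(S(S(S(add(S(add(SZ, mul(SZ, SSZ))), mul(Z, Z))))))
  [8] S(S(S(S(S(add(add(SZ, mul(SZ, SSZ)), mul(Z, Z)))))))
  [9] S(S(S(S(S(add(S(add(Z, mul(SZ, SSZ))), mul(Z, Z)))))))
  [10] S(S(S(S(S(S(add(add(Z, mul(SZ, SSZ)), mul(Z, Z))))))))
  [11] S(S(S(S(S(S(add(mul(SZ, SSZ), mul(Z, Z))))))))
  [12] S(S(S(S(S(S(add(add(SSZ, mul(Z, SSZ)), mul(Z, Z))))))))
  [13] S(S(S(S(S(S(add(S(add(SZ, mul(Z, SSZ))), mul(Z, Z))))))))
  [14] S(S(S(S(S(S(S(add(add(SZ, mul(Z, SSZ)), mul(Z, Z)))))))))
  [15] S(S(S(S(S(S(S(add(S(add(Z, mul(Z, SSZ))), mul(Z, Z)))))))))
  [16] S(S(S(S(S(S(S(S(add(add(Z, mul(Z, SSZ)), mul(Z, Z))))))))))
  [17] S(S(S(S(S(S(S(S(add(mul(Z, SSZ), mul(Z, Z))))))))))
  [18] S(S(S(S(S(S(S(S(add(Z, mul(Z, Z))))))))))
  [19] S(S(S(S(S(S(S(S(mul(Z, Z)))))))))
  [20] S^8(Z)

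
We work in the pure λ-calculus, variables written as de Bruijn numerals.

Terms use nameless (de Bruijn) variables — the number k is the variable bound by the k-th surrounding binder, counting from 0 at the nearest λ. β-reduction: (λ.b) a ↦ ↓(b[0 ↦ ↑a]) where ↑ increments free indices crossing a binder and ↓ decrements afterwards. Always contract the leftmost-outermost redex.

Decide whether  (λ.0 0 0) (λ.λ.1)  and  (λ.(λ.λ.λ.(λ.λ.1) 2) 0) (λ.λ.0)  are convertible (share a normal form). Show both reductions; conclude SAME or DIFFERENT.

Answer: DIFFERENT — A ⇓ λ.λ.1, B ⇓ λ.λ.λ.λ.λ.0

Working:
Term A:
  start: (λ.0 0 0) (λ.λ.1)
  step 1: (λ.λ.1) (λ.λ.1) (λ.λ.1)
  step 2: (λ.λ.λ.1) (λ.λ.1)
  step 3: λ.λ.1

Term B:
  start: (λ.(λ.λ.λ.(λ.λ.1) 2) 0) (λ.λ.0)
  step 1: (λ.λ.λ.(λ.λ.1) 2) (λ.λ.0)
  step 2: λ.λ.(λ.λ.1) (λ.λ.0)
  step 3: λ.λ.λ.λ.λ.0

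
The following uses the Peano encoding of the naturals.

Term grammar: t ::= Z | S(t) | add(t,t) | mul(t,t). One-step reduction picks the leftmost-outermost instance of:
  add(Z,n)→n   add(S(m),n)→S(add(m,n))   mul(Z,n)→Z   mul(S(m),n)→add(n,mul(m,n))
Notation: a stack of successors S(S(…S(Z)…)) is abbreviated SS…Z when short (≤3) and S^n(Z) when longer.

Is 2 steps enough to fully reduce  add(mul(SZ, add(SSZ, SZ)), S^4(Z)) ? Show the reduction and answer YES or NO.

Answer: NO — after 2 steps the term is add(add(S(add(SZ, SZ)), mul(Z, add(SSZ, SZ))), S^4(Z)), not yet normal

Reduction:
  start: add(mul(SZ, add(SSZ, SZ)), S^4(Z))
  step 1: add(add(add(SSZ, SZ), mul(Z, add(SSZ, SZ))), S^4(Z))
  step 2: add(add(S(add(SZ, SZ)), mul(Z, add(SSZ, SZ))), S^4(Z))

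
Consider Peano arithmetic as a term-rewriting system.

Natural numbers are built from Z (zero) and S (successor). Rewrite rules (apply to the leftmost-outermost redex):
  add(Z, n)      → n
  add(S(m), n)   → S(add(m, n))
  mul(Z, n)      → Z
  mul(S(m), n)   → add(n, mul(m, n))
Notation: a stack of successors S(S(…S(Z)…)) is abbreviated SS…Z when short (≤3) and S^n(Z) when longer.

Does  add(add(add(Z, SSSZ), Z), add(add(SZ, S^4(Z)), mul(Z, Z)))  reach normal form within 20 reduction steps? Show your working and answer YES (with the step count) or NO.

Answer: YES — reaches normal form S^8(Z) in 18 ≤ 20 steps

Derivation:
  start: add(add(add(Z, SSSZ), Z), add(add(SZ, S^4(Z)), mul(Z, Z)))
  →1  add(add(SSSZ, Z), add(add(SZ, S^4(Z)), mul(Z, Z)))
  →2  add(S(add(SSZ, Z)), add(add(SZ, S^4(Z)), mul(Z, Z)))
  →3  S(add(add(SSZ, Z), add(add(SZ, S^4(Z)), mul(Z, Z))))
  →4  S(add(S(add(SZ, Z)), add(add(SZ, S^4(Z)), mul(Z, Z))))
  →5  S(S(add(add(SZ, Z), add(add(SZ, S^4(Z)), mul(Z, Z)))))
  →6  S(S(add(S(add(Z, Z)), add(add(SZ, S^4(Z)), mul(Z, Z)))))
  →7  S(S(S(add(add(Z, Z), add(add(SZ, S^4(Z)), mul(Z, Z))))))
  →8  S(S(S(add(Z, add(add(SZ, S^4(Z)), mul(Z, Z))))))
  →9  S(S(S(add(add(SZ, S^4(Z)), mul(Z, Z)))))
  →10  S(S(S(add(S(add(Z, S^4(Z))), mul(Z, Z)))))
  →11  S(S(S(S(add(add(Z, S^4(Z)), mul(Z, Z))))))
  →12  S(S(S(S(add(S^4(Z), mul(Z, Z))))))
  →13  S(S(S(S(S(add(SSSZ, mul(Z, Z)))))))
  →14  S(S(S(S(S(S(add(SSZ, mul(Z, Z))))))))
  →15  S(S(S(S(S(S(S(add(SZ, mul(Z, Z)))))))))
  →16  S(S(S(S(S(S(S(S(add(Z, mul(Z, Z))))))))))
  →17  S(S(S(S(S(S(S(S(mul(Z, Z)))))))))
  →18  S^8(Z)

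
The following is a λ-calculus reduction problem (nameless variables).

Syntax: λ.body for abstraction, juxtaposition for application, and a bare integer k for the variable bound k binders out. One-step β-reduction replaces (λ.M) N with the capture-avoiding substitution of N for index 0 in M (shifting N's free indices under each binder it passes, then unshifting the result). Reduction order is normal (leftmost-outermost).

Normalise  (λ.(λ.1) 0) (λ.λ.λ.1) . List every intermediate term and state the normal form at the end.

  start: (λ.(λ.1) 0) (λ.λ.λ.1)
  step 1: (λ.λ.λ.λ.1) (λ.λ.λ.1)
  step 2: λ.λ.λ.1

Answer: normal form = λ.λ.λ.1  (in 2 steps)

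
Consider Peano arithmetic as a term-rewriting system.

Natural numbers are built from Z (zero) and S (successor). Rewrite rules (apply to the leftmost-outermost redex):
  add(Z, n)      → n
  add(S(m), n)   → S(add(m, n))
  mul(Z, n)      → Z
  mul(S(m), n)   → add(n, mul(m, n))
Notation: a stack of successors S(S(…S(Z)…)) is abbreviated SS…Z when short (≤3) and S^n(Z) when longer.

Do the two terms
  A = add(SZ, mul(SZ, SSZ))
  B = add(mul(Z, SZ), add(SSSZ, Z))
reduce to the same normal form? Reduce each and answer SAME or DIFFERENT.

Term A:
  start: add(SZ, mul(SZ, SSZ))
  →1  S(add(Z, mul(SZ, SSZ)))
  →2  S(mul(SZ, SSZ))
  →3  S(add(SSZ, mul(Z, SSZ)))
  →4  S(S(add(SZ, mul(Z, SSZ))))
  →5  S(S(S(add(Z, mul(Z, SSZ)))))
  →6  S(S(S(mul(Z, SSZ))))
  →7  SSSZ

Term B:
  start: add(mul(Z, SZ), add(SSSZ, Z))
  →1  add(Z, add(SSSZ, Z))
  →2  add(SSSZ, Z)
  →3  S(add(SSZ, Z))
  →4  S(S(add(SZ, Z)))
  →5  S(S(S(add(Z, Z))))
  →6  SSSZ

Answer: SAME — A ⇓ SSSZ, B ⇓ SSSZ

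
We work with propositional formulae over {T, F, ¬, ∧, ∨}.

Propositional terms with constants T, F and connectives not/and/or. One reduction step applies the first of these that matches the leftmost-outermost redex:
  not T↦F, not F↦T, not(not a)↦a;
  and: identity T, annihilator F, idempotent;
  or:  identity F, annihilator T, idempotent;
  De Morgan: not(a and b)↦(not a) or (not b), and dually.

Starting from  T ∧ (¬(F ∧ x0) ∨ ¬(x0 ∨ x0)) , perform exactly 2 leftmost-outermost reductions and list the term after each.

  start: T ∧ (¬(F ∧ x0) ∨ ¬(x0 ∨ x0))
  [1] ¬(F ∧ x0) ∨ ¬(x0 ∨ x0)
  [2] (¬F ∨ ¬x0) ∨ ¬(x0 ∨ x0)

Answer: after 2 steps: (¬F ∨ ¬x0) ∨ ¬(x0 ∨ x0)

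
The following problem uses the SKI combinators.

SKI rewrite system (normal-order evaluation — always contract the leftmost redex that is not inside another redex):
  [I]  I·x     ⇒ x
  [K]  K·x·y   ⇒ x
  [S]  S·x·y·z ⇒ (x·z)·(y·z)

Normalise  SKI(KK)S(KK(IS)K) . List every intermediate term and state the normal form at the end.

  start: SKI(KK)S(KK(IS)K)
  [1] K(KK)(I(KK))S(KK(IS)K)
  [2] KKS(KK(IS)K)
  [3] K(KK(IS)K)
  [4] K(KK)

Answer: normal form = K(KK)  (in 4 steps)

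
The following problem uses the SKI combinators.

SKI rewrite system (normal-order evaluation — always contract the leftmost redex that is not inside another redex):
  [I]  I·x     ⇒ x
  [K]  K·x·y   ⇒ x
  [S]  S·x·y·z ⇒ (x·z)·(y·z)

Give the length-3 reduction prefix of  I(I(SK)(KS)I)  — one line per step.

Answer: after 3 steps: KI(KSI)

Reduction:
  start: I(I(SK)(KS)I)
  step 1: I(SK)(KS)I
  step 2: SK(KS)I
  step 3: KI(KSI)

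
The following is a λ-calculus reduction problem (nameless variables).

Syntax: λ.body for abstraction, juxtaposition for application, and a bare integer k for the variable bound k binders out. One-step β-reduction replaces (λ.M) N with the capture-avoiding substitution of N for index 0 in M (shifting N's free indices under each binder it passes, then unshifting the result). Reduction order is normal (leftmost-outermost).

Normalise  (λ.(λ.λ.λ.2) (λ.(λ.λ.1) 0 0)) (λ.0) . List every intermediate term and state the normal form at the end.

  start: (λ.(λ.λ.λ.2) (λ.(λ.λ.1) 0 0)) (λ.0)
  step 1: (λ.λ.λ.2) (λ.(λ.λ.1) 0 0)
  step 2: λ.λ.λ.(λ.λ.1) 0 0
  step 3: λ.λ.λ.(λ.1) 0
  step 4: λ.λ.λ.0

Answer: normal form = λ.λ.λ.0  (in 4 steps)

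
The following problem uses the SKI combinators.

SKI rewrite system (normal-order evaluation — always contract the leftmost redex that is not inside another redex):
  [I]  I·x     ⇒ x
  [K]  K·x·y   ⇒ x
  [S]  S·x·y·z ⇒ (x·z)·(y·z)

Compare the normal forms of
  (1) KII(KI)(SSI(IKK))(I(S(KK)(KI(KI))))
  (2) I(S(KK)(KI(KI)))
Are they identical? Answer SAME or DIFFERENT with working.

Term A:
  start: KII(KI)(SSI(IKK))(I(S(KK)(KI(KI))))
  →1  I(KI)(SSI(IKK))(I(S(KK)(KI(KI))))
  →2  KI(SSI(IKK))(I(S(KK)(KI(KI))))
  →3  I(I(S(KK)(KI(KI))))
  →4  I(S(KK)(KI(KI)))
  →5  S(KK)(KI(KI))
  →6  S(KK)I

Term B:
  start: I(S(KK)(KI(KI)))
  →1  S(KK)(KI(KI))
  →2  S(KK)I

Answer: SAME — A ⇓ S(KK)I, B ⇓ S(KK)I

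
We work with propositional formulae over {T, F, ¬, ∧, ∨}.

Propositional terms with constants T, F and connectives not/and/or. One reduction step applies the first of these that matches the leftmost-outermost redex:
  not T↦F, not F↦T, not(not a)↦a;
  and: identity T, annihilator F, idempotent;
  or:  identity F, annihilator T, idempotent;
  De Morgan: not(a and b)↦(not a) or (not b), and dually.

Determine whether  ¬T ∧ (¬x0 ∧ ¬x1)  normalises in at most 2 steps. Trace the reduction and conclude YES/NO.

  start: ¬T ∧ (¬x0 ∧ ¬x1)
  step 1: F ∧ (¬x0 ∧ ¬x1)
  step 2: F

Answer: YES — reaches normal form F in 2 ≤ 2 steps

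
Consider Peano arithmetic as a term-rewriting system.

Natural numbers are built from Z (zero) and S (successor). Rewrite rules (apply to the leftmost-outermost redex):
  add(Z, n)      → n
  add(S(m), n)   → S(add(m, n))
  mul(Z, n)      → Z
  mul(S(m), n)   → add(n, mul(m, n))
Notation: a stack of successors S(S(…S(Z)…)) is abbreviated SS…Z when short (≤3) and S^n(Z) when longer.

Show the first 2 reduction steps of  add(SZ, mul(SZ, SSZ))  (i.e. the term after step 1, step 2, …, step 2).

  start: add(SZ, mul(SZ, SSZ))
  [1] S(add(Z, mul(SZ, SSZ)))
  [2] S(mul(SZ, SSZ))

Answer: after 2 steps: S(mul(SZ, SSZ))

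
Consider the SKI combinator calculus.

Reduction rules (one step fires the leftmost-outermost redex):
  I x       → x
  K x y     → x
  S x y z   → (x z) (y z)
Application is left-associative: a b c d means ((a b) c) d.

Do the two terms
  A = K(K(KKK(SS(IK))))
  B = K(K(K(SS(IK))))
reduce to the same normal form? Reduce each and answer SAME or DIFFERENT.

Answer: SAME — A ⇓ K(K(K(SSK))), B ⇓ K(K(K(SSK)))

Working:
Term A:
  start: K(K(KKK(SS(IK))))
  step 1: K(K(K(SS(IK))))
  step 2: K(K(K(SSK)))

Term B:
  start: K(K(K(SS(IK))))
  step 1: K(K(K(SSK)))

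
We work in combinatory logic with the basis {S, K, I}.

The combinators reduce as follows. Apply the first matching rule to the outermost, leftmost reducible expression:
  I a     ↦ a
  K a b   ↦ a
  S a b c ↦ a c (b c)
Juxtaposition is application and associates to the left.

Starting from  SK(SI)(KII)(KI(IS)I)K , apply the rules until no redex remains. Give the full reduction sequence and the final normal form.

  start: SK(SI)(KII)(KI(IS)I)K
  →1  K(KII)(SI(KII))(KI(IS)I)K
  →2  KII(KI(IS)I)K
  →3  I(KI(IS)I)K
  →4  KI(IS)IK
  →5  IIK
  →6  IK
  →7  K

Answer: normal form = K  (in 7 steps)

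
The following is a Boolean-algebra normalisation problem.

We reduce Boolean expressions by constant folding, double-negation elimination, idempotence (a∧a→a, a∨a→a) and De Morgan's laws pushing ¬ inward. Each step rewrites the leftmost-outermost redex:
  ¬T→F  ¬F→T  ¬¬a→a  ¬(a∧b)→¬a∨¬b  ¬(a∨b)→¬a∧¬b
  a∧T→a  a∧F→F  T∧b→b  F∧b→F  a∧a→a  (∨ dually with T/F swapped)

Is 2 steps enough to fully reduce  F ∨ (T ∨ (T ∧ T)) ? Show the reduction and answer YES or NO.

  start: F ∨ (T ∨ (T ∧ T))
  step 1: T ∨ (T ∧ T)
  step 2: T

Answer: YES — reaches normal form T in 2 ≤ 2 steps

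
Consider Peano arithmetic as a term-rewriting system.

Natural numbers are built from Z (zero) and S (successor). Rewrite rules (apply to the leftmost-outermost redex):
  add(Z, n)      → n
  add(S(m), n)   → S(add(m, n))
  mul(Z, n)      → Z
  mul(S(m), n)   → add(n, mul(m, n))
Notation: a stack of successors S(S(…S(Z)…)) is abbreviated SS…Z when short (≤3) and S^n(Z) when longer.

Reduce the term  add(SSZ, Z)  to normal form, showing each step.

  start: add(SSZ, Z)
  →1  S(add(SZ, Z))
  →2  S(S(add(Z, Z)))
  →3  SSZ

Answer: normal form = SSZ  (in 3 steps)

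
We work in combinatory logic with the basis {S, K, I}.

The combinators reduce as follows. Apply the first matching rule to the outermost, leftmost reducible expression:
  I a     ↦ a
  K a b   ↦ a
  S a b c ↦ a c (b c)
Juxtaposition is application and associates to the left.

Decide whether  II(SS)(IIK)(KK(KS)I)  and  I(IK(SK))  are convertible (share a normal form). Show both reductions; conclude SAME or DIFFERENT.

Term A:
  start: II(SS)(IIK)(KK(KS)I)
  step 1: I(SS)(IIK)(KK(KS)I)
  step 2: SS(IIK)(KK(KS)I)
  step 3: S(KK(KS)I)(IIK(KK(KS)I))
  step 4: S(KI)(IIK(KK(KS)I))
  step 5: S(KI)(IK(KK(KS)I))
  step 6: S(KI)(K(KK(KS)I))
  step 7: S(KI)(K(KI))

Term B:
  start: I(IK(SK))
  step 1: IK(SK)
  step 2: K(SK)

Answer: DIFFERENT — A ⇓ S(KI)(K(KI)), B ⇓ K(SK)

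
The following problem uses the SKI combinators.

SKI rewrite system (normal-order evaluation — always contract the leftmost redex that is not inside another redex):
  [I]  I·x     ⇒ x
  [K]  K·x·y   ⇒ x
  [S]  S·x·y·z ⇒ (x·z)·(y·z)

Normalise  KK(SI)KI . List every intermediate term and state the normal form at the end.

  start: KK(SI)KI
  →1  KKI
  →2  K

Answer: normal form = K  (in 2 steps)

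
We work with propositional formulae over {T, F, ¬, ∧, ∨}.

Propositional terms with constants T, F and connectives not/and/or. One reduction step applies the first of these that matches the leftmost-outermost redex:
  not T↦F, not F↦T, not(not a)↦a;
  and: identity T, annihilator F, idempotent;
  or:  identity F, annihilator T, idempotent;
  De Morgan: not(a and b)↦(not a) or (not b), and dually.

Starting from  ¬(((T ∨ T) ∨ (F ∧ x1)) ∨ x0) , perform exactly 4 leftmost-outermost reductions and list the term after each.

Answer: after 4 steps: (¬T ∧ ¬(F ∧ x1)) ∧ ¬x0

Working:
  start: ¬(((T ∨ T) ∨ (F ∧ x1)) ∨ x0)
  →1  ¬((T ∨ T) ∨ (F ∧ x1)) ∧ ¬x0
  →2  (¬(T ∨ T) ∧ ¬(F ∧ x1)) ∧ ¬x0
  →3  ((¬T ∧ ¬T) ∧ ¬(F ∧ x1)) ∧ ¬x0
  →4  (¬T ∧ ¬(F ∧ x1)) ∧ ¬x0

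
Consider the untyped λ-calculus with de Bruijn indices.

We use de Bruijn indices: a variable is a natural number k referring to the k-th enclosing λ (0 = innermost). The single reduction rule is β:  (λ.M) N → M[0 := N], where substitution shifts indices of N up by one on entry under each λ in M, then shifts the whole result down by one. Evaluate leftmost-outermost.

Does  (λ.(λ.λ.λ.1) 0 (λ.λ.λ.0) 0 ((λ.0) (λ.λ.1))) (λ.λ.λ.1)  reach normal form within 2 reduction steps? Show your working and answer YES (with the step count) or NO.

Answer: NO — after 2 steps the term is (λ.λ.1) (λ.λ.λ.0) (λ.λ.λ.1) ((λ.0) (λ.λ.1)), not yet normal

Reduction:
  start: (λ.(λ.λ.λ.1) 0 (λ.λ.λ.0) 0 ((λ.0) (λ.λ.1))) (λ.λ.λ.1)
  [1] (λ.λ.λ.1) (λ.λ.λ.1) (λ.λ.λ.0) (λ.λ.λ.1) ((λ.0) (λ.λ.1))
  [2] (λ.λ.1) (λ.λ.λ.0) (λ.λ.λ.1) ((λ.0) (λ.λ.1))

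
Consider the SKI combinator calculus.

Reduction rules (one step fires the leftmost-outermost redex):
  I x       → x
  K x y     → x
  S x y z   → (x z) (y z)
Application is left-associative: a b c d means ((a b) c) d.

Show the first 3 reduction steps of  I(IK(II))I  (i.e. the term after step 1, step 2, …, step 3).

Answer: after 3 steps: II

Reduction:
  start: I(IK(II))I
  →1  IK(II)I
  →2  K(II)I
  →3  II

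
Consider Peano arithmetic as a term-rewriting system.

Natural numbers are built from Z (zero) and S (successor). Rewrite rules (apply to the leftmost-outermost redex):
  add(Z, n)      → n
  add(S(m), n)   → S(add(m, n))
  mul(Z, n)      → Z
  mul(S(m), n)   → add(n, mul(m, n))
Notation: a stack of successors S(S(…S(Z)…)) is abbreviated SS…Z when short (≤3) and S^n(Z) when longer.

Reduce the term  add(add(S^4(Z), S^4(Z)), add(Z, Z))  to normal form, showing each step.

Answer: normal form = S^8(Z)  (in 15 steps)

Derivation:
  start: add(add(S^4(Z), S^4(Z)), add(Z, Z))
  step 1: add(S(add(SSSZ, S^4(Z))), add(Z, Z))
  step 2: S(add(add(SSSZ, S^4(Z)), add(Z, Z)))
  step 3: S(add(S(add(SSZ, S^4(Z))), add(Z, Z)))
  step 4: S(S(add(add(SSZ, S^4(Z)), add(Z, Z))))
  step 5: S(S(add(S(add(SZ, S^4(Z))), add(Z, Z))))
  step 6: S(S(S(add(add(SZ, S^4(Z)), add(Z, Z)))))
  step 7: S(S(S(add(S(add(Z, S^4(Z))), add(Z, Z)))))
  step 8: S(S(S(S(add(add(Z, S^4(Z)), add(Z, Z))))))
  step 9: S(S(S(S(add(S^4(Z), add(Z, Z))))))
  step 10: S(S(S(S(S(add(SSSZ, add(Z, Z)))))))
  step 11: S(S(S(S(S(S(add(SSZ, add(Z, Z))))))))
  step 12: S(S(S(S(S(S(S(add(SZ, add(Z, Z)))))))))
  step 13: S(S(S(S(S(S(S(S(add(Z, add(Z, Z))))))))))
  step 14: S(S(S(S(S(S(S(S(add(Z, Z)))))))))
  step 15: S^8(Z)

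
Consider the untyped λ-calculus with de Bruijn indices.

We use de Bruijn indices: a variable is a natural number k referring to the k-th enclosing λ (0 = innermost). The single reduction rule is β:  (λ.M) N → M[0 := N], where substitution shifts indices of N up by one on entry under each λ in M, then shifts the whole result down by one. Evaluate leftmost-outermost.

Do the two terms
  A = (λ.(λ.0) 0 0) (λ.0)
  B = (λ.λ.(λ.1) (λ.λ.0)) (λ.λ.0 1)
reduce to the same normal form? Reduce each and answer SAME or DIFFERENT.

Term A:
  start: (λ.(λ.0) 0 0) (λ.0)
  step 1: (λ.0) (λ.0) (λ.0)
  step 2: (λ.0) (λ.0)
  step 3: λ.0

Term B:
  start: (λ.λ.(λ.1) (λ.λ.0)) (λ.λ.0 1)
  step 1: λ.(λ.1) (λ.λ.0)
  step 2: λ.0

Answer: SAME — A ⇓ λ.0, B ⇓ λ.0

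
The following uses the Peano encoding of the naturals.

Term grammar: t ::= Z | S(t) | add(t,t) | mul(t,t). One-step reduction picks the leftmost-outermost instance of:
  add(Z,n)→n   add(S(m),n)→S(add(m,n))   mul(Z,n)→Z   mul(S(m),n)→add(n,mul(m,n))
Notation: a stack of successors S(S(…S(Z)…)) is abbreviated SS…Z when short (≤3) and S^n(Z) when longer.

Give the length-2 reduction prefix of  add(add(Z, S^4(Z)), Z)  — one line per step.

Answer: after 2 steps: S(add(SSSZ, Z))

Derivation:
  start: add(add(Z, S^4(Z)), Z)
  step 1: add(S^4(Z), Z)
  step 2: S(add(SSSZ, Z))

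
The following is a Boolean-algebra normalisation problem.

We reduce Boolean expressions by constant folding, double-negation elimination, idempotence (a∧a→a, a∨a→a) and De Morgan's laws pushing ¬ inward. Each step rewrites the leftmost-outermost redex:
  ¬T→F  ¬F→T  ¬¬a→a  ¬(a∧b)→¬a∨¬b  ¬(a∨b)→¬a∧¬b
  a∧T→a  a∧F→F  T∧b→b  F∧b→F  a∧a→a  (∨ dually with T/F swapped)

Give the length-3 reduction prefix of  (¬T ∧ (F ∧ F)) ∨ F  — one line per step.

Answer: after 3 steps: F

Working:
  start: (¬T ∧ (F ∧ F)) ∨ F
  step 1: ¬T ∧ (F ∧ F)
  step 2: F ∧ (F ∧ F)
  step 3: F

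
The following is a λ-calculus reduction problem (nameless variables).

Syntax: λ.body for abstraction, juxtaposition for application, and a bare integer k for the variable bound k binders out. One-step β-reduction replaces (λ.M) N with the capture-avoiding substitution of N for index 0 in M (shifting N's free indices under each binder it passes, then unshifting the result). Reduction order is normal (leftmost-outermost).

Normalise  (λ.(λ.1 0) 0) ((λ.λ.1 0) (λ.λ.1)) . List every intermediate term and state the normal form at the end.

  start: (λ.(λ.1 0) 0) ((λ.λ.1 0) (λ.λ.1))
  step 1: (λ.(λ.λ.1 0) (λ.λ.1) 0) ((λ.λ.1 0) (λ.λ.1))
  step 2: (λ.λ.1 0) (λ.λ.1) ((λ.λ.1 0) (λ.λ.1))
  step 3: (λ.(λ.λ.1) 0) ((λ.λ.1 0) (λ.λ.1))
  step 4: (λ.λ.1) ((λ.λ.1 0) (λ.λ.1))
  step 5: λ.(λ.λ.1 0) (λ.λ.1)
  step 6: λ.λ.(λ.λ.1) 0
  step 7: λ.λ.λ.1

Answer: normal form = λ.λ.λ.1  (in 7 steps)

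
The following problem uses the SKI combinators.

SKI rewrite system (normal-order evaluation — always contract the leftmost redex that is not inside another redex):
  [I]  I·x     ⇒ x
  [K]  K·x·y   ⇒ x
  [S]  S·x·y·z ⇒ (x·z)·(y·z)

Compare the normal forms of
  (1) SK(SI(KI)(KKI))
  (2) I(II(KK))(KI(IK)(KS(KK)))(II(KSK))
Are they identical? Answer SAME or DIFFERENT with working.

Term A:
  start: SK(SI(KI)(KKI))
  step 1: SK(I(KKI)(KI(KKI)))
  step 2: SK(KKI(KI(KKI)))
  step 3: SK(K(KI(KKI)))
  step 4: SK(KI)

Term B:
  start: I(II(KK))(KI(IK)(KS(KK)))(II(KSK))
  step 1: II(KK)(KI(IK)(KS(KK)))(II(KSK))
  step 2: I(KK)(KI(IK)(KS(KK)))(II(KSK))
  step 3: KK(KI(IK)(KS(KK)))(II(KSK))
  step 4: K(II(KSK))
  step 5: K(I(KSK))
  step 6: K(KSK)
  step 7: KS

Answer: DIFFERENT — A ⇓ SK(KI), B ⇓ KS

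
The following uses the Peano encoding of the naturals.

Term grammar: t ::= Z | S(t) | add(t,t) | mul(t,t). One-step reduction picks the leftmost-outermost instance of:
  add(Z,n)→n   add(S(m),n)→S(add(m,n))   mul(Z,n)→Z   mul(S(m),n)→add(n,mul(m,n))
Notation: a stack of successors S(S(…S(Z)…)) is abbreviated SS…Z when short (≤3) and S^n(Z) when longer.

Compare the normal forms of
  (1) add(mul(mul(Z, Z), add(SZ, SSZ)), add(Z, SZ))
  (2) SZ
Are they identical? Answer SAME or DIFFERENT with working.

Term A:
  start: add(mul(mul(Z, Z), add(SZ, SSZ)), add(Z, SZ))
  step 1: add(mul(Z, add(SZ, SSZ)), add(Z, SZ))
  step 2: add(Z, add(Z, SZ))
  step 3: add(Z, SZ)
  step 4: SZ

Term B:
  start: SZ

Answer: SAME — A ⇓ SZ, B ⇓ SZ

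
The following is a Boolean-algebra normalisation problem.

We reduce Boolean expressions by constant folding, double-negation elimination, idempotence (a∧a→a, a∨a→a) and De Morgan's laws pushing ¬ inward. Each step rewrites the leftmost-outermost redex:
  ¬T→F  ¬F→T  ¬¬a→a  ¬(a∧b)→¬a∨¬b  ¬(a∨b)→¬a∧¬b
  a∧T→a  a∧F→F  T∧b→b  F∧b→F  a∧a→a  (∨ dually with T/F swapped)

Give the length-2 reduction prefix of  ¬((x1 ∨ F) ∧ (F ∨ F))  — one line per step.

  start: ¬((x1 ∨ F) ∧ (F ∨ F))
  step 1: ¬(x1 ∨ F) ∨ ¬(F ∨ F)
  step 2: (¬x1 ∧ ¬F) ∨ ¬(F ∨ F)

Answer: after 2 steps: (¬x1 ∧ ¬F) ∨ ¬(F ∨ F)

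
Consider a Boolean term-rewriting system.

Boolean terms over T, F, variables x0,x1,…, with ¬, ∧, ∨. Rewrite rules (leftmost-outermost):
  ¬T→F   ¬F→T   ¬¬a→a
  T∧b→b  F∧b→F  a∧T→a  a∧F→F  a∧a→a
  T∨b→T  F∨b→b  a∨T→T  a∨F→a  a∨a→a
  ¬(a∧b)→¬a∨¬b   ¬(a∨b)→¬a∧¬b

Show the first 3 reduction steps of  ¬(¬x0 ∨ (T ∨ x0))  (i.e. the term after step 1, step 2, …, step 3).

  start: ¬(¬x0 ∨ (T ∨ x0))
  [1] ¬¬x0 ∧ ¬(T ∨ x0)
  [2] x0 ∧ ¬(T ∨ x0)
  [3] x0 ∧ (¬T ∧ ¬x0)

Answer: after 3 steps: x0 ∧ (¬T ∧ ¬x0)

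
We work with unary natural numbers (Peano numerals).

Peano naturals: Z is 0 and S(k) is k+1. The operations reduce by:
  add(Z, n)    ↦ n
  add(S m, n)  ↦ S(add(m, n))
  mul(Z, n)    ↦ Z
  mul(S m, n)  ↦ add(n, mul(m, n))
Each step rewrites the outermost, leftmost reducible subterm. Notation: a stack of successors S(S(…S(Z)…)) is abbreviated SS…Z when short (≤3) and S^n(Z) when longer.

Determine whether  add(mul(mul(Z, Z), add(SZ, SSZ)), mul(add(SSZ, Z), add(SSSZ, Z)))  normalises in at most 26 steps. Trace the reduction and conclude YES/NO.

Answer: YES — reaches normal form S^6(Z) in 25 ≤ 26 steps

Reduction:
  start: add(mul(mul(Z, Z), add(SZ, SSZ)), mul(add(SSZ, Z), add(SSSZ, Z)))
  →1  add(mul(Z, add(SZ, SSZ)), mul(add(SSZ, Z), add(SSSZ, Z)))
  →2  add(Z, mul(add(SSZ, Z), add(SSSZ, Z)))
  →3  mul(add(SSZ, Z), add(SSSZ, Z))
  →4  mul(S(add(SZ, Z)), add(SSSZ, Z))
  →5  add(add(SSSZ, Z), mul(add(SZ, Z), add(SSSZ, Z)))
  →6  add(S(add(SSZ, Z)), mul(add(SZ, Z), add(SSSZ, Z)))
  →7  S(add(add(SSZ, Z), mul(add(SZ, Z), add(SSSZ, Z))))
  →8  S(add(S(add(SZ, Z)), mul(add(SZ, Z), add(SSSZ, Z))))
  →9  S(S(add(add(SZ, Z), mul(add(SZ, Z), add(SSSZ, Z)))))
  →10  S(S(add(S(add(Z, Z)), mul(add(SZ, Z), add(SSSZ, Z)))))
  →11  S(S(S(add(add(Z, Z), mul(add(SZ, Z), add(SSSZ, Z))))))
  →12  S(S(S(add(Z, mul(add(SZ, Z), add(SSSZ, Z))))))
  →13  S(S(S(mul(add(SZ, Z), add(SSSZ, Z)))))
  →14  S(S(S(mul(S(add(Z, Z)), add(SSSZ, Z)))))
  →15  S(S(S(add(add(SSSZ, Z), mul(add(Z, Z), add(SSSZ, Z))))))
  →16  S(S(S(add(S(add(SSZ, Z)), mul(add(Z, Z), add(SSSZ, Z))))))
  →17  S(S(S(S(add(add(SSZ, Z), mul(add(Z, Z), add(SSSZ, Z)))))))
  →18  S(S(S(S(add(S(add(SZ, Z)), mul(add(Z, Z), add(SSSZ, Z)))))))
  →19  S(S(S(S(S(add(add(SZ, Z), mul(add(Z, Z), add(SSSZ, Z))))))))
  →20  S(S(S(S(S(add(S(add(Z, Z)), mul(add(Z, Z), add(SSSZ, Z))))))))
  →21  S(S(S(S(S(S(add(add(Z, Z), mul(add(Z, Z), add(SSSZ, Z)))))))))
  →22  S(S(S(S(S(S(add(Z, mul(add(Z, Z), add(SSSZ, Z)))))))))
  →23  S(S(S(S(S(S(mul(add(Z, Z), add(SSSZ, Z))))))))
  →24  S(S(S(S(S(S(mul(Z, add(SSSZ, Z))))))))
  →25  S^6(Z)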